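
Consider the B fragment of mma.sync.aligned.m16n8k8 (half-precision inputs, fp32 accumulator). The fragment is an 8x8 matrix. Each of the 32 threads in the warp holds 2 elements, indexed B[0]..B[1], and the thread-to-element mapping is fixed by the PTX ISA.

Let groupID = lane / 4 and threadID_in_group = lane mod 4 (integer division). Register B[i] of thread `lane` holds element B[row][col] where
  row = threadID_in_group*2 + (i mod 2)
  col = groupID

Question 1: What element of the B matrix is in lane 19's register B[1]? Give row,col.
7,4

lane 19=>19/4=4, 19 mod 4=3
i=1  r:2·3+1=>7  c:4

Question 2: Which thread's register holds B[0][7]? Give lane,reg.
c:7=>grp=7  r:0=>tig=0,lo=0
L=7*4+0=28  i=0=0

28,0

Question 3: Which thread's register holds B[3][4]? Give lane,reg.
c: 4->gid=4  r: 3->tid=1,i&1=1
L=4*4+1=17  i=1=1

17,1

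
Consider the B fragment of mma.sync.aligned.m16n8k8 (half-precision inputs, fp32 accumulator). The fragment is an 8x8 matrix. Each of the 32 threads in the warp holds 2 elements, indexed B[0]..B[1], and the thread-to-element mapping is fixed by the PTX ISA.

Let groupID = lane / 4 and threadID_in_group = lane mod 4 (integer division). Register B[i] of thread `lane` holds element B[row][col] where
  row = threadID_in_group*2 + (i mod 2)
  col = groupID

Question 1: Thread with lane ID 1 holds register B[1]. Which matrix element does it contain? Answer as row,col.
3,0

lane 1->1/4=0, 1 mod 4=1
i=1  r:2·1+1->3  c:0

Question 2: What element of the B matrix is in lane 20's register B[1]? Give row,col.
lane 20⇒20/4=5, 20 mod 4=0
i=1  r:2·0+1⇒1  c:5

1,5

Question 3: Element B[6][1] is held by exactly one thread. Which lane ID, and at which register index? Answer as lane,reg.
7,0

c=1⇒gr=1  r=6⇒th=3,odd=0
L=1*4+3=7  i=0=0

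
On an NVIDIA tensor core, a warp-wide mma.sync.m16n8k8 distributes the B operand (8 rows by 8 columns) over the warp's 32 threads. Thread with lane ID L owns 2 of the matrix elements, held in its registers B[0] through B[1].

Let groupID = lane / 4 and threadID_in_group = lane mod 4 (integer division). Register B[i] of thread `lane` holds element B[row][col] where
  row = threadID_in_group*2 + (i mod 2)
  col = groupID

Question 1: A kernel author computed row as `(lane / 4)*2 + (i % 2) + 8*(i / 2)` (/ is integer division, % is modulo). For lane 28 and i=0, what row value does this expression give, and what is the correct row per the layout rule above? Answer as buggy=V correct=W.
`(lane / 4)*2 + (i % 2) + 8*(i / 2)`[28,0]=>14
L=28=>grp=28>>2=7, tig=28&3=0
[0]=>row 0·2+0=0  col grp=7
row: 14 vs 0

buggy=14 correct=0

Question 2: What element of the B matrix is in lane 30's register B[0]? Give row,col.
lane 30→30/4=7, 30 mod 4=2
i=0  r:2·2+0→4  c:7

4,7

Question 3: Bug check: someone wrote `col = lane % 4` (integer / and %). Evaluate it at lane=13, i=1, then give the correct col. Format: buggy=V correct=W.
`lane % 4`[13,1]->1
L=13->g=13>>2=3, t=13&3=1
[1]->row 1·2+1=3  col g=3
col: 1 vs 3

buggy=1 correct=3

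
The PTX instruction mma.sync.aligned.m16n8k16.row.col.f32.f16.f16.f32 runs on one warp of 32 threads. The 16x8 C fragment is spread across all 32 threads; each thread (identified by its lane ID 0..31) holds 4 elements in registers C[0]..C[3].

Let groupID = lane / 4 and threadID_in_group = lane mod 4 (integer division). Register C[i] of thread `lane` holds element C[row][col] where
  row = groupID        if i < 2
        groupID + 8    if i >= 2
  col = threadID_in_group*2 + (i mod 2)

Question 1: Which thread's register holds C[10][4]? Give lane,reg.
r=10→G=2,rhi=1  c=4→T=2,p=0
L=2*4+2=10  i=1*2+0=2

10,2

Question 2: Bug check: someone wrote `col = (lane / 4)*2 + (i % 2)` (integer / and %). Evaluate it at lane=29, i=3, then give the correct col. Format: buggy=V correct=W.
buggy=15 correct=3

`(lane / 4)*2 + (i % 2)`[29,3]→15
L=29→G=29>>2=7, T=29&3=1
[3]→row 7+8=15  col 1·2+1=3
col: 15 vs 3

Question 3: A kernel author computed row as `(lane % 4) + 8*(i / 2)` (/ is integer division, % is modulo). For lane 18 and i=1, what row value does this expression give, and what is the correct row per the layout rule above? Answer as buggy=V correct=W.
`(lane % 4) + 8*(i / 2)`[18,1]→2
lane 18→18/4=4, 18 mod 4=2
i=1  r:4+0→4  c:2·2+1→5
row: 2 vs 4

buggy=2 correct=4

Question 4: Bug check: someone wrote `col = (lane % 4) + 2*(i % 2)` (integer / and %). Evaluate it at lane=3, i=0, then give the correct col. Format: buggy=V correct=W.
buggy=3 correct=6

`(lane % 4) + 2*(i % 2)`[3,0]=>3
lane 3: grp=0 (3/4), tig=3 (3%4)
i=0: r=0+0=0, c=3*2+0=6
col: 3 vs 6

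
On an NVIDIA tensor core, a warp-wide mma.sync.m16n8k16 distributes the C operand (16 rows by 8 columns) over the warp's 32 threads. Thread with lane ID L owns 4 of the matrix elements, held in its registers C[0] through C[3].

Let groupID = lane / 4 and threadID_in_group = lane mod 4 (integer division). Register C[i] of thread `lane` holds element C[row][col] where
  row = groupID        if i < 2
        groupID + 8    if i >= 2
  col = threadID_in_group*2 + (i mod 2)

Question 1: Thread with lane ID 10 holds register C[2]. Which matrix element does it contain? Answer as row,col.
10,4

10: g=2,t=2
[2] (2+8,2*2+0) = (10,4)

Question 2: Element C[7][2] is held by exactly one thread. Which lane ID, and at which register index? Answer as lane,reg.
r=7→G=7,rhi=0  c=2→T=1,p=0
L=7*4+1=29  i=0*2+0=0

29,0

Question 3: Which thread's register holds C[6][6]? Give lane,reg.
r:6=>grp=6,rB=0  c:6=>tig=3,lo=0
L=6*4+3=27  i=0*2+0=0

27,0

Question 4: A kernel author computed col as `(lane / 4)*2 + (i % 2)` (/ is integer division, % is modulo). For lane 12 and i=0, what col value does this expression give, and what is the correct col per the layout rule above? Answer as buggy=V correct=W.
buggy=6 correct=0

`(lane / 4)*2 + (i % 2)`[12,0]->6
L=12->gid=12>>2=3, tid=12&3=0
[0]->row 3+0=3  col 0·2+0=0
col: 6 vs 0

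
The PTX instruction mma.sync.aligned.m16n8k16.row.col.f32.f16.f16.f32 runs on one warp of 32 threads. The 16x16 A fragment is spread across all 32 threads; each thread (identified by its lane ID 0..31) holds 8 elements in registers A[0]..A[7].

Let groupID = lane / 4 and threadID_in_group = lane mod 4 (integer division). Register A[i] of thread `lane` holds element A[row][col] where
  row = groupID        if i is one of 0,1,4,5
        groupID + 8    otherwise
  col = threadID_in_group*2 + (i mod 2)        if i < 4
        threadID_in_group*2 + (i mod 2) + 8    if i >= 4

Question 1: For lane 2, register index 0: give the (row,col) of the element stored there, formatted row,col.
lane 2: gid=0 (2/4), tid=2 (2%4)
i=0: r=0+0=0, c=2*2+0+0=4

0,4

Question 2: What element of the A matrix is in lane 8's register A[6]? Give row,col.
lane 8: g=2 (8/4), t=0 (8%4)
i=6: r=2+8=10, c=0*2+0+8=8

10,8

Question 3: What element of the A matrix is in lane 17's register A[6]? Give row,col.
12,10

lane 17->17/4=4, 17 mod 4=1
i=6  r:4+8->12  c:2·1+0+8->10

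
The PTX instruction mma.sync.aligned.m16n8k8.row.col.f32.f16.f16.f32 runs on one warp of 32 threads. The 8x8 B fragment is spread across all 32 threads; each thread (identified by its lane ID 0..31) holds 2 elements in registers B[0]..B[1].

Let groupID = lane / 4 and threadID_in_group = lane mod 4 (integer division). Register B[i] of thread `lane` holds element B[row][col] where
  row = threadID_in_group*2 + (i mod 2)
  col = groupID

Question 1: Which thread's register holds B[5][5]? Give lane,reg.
22,1

c:5=>grp=5  r:5=>tig=2,lo=1
L=5*4+2=22  i=1=1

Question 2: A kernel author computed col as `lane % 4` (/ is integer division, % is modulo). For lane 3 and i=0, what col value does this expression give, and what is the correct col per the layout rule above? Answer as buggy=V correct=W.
buggy=3 correct=0

`lane % 4`[3,0]⇒3
lane 3: gr=0 (3/4), th=3 (3%4)
i=0: r=3*2+0=6, c=gr=0
col: 3 vs 0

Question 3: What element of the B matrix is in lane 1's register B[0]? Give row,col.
1: G=0,T=1
[0] (1*2+0,0) = (2,0)

2,0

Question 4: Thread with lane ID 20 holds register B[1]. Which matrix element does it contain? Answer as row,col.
lane 20: gr=5 (20/4), th=0 (20%4)
i=1: r=0*2+1=1, c=gr=5

1,5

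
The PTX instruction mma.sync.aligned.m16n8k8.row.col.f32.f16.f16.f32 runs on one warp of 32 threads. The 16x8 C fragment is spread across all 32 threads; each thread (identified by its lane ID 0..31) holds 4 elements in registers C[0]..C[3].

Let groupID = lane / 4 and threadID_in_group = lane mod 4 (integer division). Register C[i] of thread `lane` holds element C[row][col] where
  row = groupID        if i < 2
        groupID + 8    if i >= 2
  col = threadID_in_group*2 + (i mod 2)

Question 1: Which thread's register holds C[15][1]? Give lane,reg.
r=15→G=7,rhi=1  c=1→T=0,p=1
L=7*4+0=28  i=1*2+1=3

28,3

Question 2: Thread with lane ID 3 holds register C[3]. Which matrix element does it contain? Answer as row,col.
8,7

3: gr=0,th=3
[3] (0+8,3*2+1) = (8,7)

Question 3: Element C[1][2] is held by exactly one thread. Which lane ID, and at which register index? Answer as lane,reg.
5,0

r=1⇒gr=1,Rb=0  c=2⇒th=1,odd=0
L=1*4+1=5  i=0*2+0=0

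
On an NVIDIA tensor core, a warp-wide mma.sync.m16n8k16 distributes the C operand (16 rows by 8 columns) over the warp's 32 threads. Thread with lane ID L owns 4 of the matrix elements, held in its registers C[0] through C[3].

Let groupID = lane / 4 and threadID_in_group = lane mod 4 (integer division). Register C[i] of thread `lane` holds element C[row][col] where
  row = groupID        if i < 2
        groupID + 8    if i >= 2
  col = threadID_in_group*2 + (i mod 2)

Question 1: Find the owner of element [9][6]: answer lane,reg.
7,2

r=9⇒gr=1,Rb=1  c=6⇒th=3,odd=0
L=1*4+3=7  i=1*2+0=2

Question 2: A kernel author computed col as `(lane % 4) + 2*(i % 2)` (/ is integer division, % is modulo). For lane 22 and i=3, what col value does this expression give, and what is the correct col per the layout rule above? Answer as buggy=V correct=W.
`(lane % 4) + 2*(i % 2)`[22,3]->4
lane 22->22/4=5, 22 mod 4=2
i=3  r:5+8->13  c:2·2+1->5
col: 4 vs 5

buggy=4 correct=5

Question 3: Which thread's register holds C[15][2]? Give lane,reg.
29,2

r=15⇒gr=7,Rb=1  c=2⇒th=1,odd=0
L=7*4+1=29  i=1*2+0=2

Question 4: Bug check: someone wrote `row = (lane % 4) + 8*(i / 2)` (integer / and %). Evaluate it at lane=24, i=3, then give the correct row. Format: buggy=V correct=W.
`(lane % 4) + 8*(i / 2)`[24,3]=>8
24: grp=6,tig=0
[3] (6+8,0*2+1) = (14,1)
row: 8 vs 14

buggy=8 correct=14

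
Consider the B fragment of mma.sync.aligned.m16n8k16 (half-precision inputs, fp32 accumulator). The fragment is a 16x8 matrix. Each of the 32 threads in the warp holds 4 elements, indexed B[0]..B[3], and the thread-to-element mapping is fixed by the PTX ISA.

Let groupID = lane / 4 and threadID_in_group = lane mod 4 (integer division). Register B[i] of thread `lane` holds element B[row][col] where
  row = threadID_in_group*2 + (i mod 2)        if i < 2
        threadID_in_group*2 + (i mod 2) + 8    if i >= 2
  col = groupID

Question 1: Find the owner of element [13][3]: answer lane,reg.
14,3

c=3->g=3  r=13->rb=1,t=2,b0=1
L=3*4+2=14  i=1*2+1=3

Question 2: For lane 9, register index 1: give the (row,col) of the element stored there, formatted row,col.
3,2

lane 9->9/4=2, 9 mod 4=1
i=1  r:2·1+1+0->3  c:2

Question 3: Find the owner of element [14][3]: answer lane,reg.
c: 3->gid=3  r: 14->r8=1,tid=3,i&1=0
L=3*4+3=15  i=1*2+0=2

15,2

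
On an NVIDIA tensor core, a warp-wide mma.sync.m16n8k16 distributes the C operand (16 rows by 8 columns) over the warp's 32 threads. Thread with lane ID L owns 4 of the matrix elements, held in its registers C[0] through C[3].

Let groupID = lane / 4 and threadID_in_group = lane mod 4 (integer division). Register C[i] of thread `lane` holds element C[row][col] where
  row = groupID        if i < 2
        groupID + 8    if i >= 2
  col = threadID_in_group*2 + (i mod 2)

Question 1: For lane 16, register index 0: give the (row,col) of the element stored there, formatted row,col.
4,0

lane 16=>16/4=4, 16 mod 4=0
i=0  r:4+0=>4  c:2·0+0=>0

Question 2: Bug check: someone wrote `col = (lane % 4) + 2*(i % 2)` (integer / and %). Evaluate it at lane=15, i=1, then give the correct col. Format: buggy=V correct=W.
`(lane % 4) + 2*(i % 2)`[15,1]=>5
lane 15: grp=3 (15/4), tig=3 (15%4)
i=1: r=3+0=3, c=3*2+1=7
col: 5 vs 7

buggy=5 correct=7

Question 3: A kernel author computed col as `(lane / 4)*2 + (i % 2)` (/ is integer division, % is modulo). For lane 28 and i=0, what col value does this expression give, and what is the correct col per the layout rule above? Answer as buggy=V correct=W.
buggy=14 correct=0

`(lane / 4)*2 + (i % 2)`[28,0]⇒14
lane 28: gr=7 (28/4), th=0 (28%4)
i=0: r=7+0=7, c=0*2+0=0
col: 14 vs 0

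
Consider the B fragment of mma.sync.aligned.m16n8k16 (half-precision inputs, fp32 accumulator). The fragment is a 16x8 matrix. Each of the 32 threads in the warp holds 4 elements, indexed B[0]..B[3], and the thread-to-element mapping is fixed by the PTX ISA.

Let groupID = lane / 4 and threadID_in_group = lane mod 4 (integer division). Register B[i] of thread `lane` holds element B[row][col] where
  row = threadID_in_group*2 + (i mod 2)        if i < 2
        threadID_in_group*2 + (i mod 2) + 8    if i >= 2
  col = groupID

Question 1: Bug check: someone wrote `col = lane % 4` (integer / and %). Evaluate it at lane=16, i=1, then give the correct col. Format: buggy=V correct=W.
buggy=0 correct=4

`lane % 4`[16,1]=>0
lane 16: grp=4 (16/4), tig=0 (16%4)
i=1: r=0*2+1+0=1, c=grp=4
col: 0 vs 4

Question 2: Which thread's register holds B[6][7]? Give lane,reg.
31,0

c=7⇒gr=7  r=6⇒Rb=0,th=3,odd=0
L=7*4+3=31  i=0*2+0=0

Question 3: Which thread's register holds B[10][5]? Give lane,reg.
c=5⇒gr=5  r=10⇒Rb=1,th=1,odd=0
L=5*4+1=21  i=1*2+0=2

21,2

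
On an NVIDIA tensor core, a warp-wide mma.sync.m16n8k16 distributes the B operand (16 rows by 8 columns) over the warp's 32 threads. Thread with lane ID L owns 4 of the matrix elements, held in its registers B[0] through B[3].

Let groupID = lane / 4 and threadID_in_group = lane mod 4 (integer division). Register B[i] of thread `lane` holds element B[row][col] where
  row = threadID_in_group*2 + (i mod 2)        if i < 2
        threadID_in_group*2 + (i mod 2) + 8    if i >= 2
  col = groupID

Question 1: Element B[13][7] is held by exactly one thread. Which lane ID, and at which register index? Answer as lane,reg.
30,3

c=7->g=7  r=13->rb=1,t=2,b0=1
L=7*4+2=30  i=1*2+1=3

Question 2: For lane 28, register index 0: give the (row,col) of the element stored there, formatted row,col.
0,7

L=28=>grp=28>>2=7, tig=28&3=0
[0]=>row 0·2+0+0=0  col grp=7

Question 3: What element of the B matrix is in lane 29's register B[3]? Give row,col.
11,7

L=29->g=29>>2=7, t=29&3=1
[3]->row 1·2+1+8=11  col g=7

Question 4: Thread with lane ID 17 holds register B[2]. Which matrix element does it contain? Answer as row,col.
10,4

lane 17->17/4=4, 17 mod 4=1
i=2  r:2·1+0+8->10  c:4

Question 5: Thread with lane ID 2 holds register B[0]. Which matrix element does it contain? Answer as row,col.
2: gid=0,tid=2
[0] (2*2+0+0,0) = (4,0)

4,0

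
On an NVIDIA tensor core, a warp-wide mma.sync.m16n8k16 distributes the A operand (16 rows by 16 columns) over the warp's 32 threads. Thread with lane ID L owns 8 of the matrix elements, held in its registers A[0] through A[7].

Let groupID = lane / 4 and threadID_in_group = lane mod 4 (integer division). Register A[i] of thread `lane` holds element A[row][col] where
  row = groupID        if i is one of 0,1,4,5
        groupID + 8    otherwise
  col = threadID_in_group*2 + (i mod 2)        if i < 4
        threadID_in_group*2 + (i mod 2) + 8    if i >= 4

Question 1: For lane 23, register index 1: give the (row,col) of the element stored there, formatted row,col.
lane 23->23/4=5, 23 mod 4=3
i=1  r:5+0->5  c:2·3+1+0->7

5,7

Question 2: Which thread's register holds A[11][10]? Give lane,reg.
13,6

r=11->g=3,rb=1  c=10->cb=1,t=1,b0=0
L=3*4+1=13  i=1*4+1*2+0=6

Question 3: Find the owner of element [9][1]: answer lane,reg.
r=9->g=1,rb=1  c=1->cb=0,t=0,b0=1
L=1*4+0=4  i=0*4+1*2+1=3

4,3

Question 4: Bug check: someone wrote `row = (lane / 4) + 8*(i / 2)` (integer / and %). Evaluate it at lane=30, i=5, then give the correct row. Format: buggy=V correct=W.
`(lane / 4) + 8*(i / 2)`[30,5]=>23
lane 30: grp=7 (30/4), tig=2 (30%4)
i=5: r=7+0=7, c=2*2+1+8=13
row: 23 vs 7

buggy=23 correct=7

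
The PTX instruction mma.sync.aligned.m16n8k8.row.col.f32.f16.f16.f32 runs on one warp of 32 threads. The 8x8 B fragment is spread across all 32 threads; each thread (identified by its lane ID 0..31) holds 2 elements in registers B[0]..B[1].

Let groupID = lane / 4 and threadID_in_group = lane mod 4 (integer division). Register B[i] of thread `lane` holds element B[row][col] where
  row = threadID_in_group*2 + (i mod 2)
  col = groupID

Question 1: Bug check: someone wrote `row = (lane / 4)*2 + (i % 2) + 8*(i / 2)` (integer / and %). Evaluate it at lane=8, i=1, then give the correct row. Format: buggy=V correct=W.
`(lane / 4)*2 + (i % 2) + 8*(i / 2)`[8,1]=>5
lane 8=>8/4=2, 8 mod 4=0
i=1  r:2·0+1=>1  c:2
row: 5 vs 1

buggy=5 correct=1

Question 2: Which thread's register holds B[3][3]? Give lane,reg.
c:3=>grp=3  r:3=>tig=1,lo=1
L=3*4+1=13  i=1=1

13,1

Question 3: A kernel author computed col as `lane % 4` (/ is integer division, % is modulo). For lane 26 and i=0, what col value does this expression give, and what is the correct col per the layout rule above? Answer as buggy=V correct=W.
buggy=2 correct=6

`lane % 4`[26,0]->2
lane 26: gid=6 (26/4), tid=2 (26%4)
i=0: r=2*2+0=4, c=gid=6
col: 2 vs 6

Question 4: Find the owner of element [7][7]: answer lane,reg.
c: 7->gid=7  r: 7->tid=3,i&1=1
L=7*4+3=31  i=1=1

31,1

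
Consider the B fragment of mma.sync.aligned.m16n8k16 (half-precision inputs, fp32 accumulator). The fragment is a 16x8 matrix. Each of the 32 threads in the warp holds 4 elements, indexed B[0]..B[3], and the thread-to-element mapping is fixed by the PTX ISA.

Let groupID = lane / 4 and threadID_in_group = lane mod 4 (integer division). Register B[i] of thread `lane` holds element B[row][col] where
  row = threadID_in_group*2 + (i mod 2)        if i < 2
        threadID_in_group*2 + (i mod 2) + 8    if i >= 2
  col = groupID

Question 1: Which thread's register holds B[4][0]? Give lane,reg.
c: 0->gid=0  r: 4->r8=0,tid=2,i&1=0
L=0*4+2=2  i=0*2+0=0

2,0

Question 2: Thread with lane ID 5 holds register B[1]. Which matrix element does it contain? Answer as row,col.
3,1

lane 5->5/4=1, 5 mod 4=1
i=1  r:2·1+1+0->3  c:1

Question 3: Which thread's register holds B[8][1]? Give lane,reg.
4,2

c: 1->gid=1  r: 8->r8=1,tid=0,i&1=0
L=1*4+0=4  i=1*2+0=2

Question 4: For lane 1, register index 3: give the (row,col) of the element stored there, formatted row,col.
11,0

1: g=0,t=1
[3] (1*2+1+8,0) = (11,0)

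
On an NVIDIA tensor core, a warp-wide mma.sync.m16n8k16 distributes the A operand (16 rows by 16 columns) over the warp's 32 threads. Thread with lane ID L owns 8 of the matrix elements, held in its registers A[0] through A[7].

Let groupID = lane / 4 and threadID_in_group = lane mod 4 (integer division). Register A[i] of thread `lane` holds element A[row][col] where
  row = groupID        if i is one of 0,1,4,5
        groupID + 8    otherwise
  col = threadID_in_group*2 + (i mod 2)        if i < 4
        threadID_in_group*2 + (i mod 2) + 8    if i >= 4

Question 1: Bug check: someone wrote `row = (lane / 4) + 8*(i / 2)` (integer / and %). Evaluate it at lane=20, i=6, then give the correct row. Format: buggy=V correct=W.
`(lane / 4) + 8*(i / 2)`[20,6]=>29
lane 20=>20/4=5, 20 mod 4=0
i=6  r:5+8=>13  c:2·0+0+8=>8
row: 29 vs 13

buggy=29 correct=13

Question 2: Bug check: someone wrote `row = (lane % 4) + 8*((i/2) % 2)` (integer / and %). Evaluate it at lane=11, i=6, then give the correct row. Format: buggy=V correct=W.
`(lane % 4) + 8*((i/2) % 2)`[11,6]→11
L=11→G=11>>2=2, T=11&3=3
[6]→row 2+8=10  col 3·2+0+8=14
row: 11 vs 10

buggy=11 correct=10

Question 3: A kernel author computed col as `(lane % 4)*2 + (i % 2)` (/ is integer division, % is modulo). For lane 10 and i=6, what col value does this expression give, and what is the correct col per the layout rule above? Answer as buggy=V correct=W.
buggy=4 correct=12

`(lane % 4)*2 + (i % 2)`[10,6]→4
10: G=2,T=2
[6] (2+8,2*2+0+8) = (10,12)
col: 4 vs 12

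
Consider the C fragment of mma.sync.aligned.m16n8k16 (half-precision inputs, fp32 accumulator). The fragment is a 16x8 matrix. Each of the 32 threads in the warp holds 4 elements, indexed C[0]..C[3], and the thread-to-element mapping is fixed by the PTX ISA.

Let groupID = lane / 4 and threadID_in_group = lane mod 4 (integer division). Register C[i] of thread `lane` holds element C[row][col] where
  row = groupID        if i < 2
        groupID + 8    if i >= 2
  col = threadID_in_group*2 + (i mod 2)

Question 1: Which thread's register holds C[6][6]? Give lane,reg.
27,0

r: 6->gid=6,r8=0  c: 6->tid=3,i&1=0
L=6*4+3=27  i=0*2+0=0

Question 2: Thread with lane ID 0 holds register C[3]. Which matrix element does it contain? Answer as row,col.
lane 0: gr=0 (0/4), th=0 (0%4)
i=3: r=0+8=8, c=0*2+1=1

8,1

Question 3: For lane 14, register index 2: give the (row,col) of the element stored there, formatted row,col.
11,4

L=14->gid=14>>2=3, tid=14&3=2
[2]->row 3+8=11  col 2·2+0=4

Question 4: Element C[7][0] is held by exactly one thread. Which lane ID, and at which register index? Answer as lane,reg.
r=7->g=7,rb=0  c=0->t=0,b0=0
L=7*4+0=28  i=0*2+0=0

28,0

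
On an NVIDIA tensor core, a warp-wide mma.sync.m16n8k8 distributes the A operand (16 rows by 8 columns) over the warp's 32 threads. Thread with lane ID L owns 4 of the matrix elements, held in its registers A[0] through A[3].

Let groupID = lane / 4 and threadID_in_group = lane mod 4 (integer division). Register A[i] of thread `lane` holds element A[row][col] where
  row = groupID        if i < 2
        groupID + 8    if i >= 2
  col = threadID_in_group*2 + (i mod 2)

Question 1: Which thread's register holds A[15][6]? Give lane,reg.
31,2

r:15=>grp=7,rB=1  c:6=>tig=3,lo=0
L=7*4+3=31  i=1*2+0=2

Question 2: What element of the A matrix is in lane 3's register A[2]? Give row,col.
3: grp=0,tig=3
[2] (0+8,3*2+0) = (8,6)

8,6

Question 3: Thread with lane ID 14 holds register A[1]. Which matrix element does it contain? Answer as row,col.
14: g=3,t=2
[1] (3+0,2*2+1) = (3,5)

3,5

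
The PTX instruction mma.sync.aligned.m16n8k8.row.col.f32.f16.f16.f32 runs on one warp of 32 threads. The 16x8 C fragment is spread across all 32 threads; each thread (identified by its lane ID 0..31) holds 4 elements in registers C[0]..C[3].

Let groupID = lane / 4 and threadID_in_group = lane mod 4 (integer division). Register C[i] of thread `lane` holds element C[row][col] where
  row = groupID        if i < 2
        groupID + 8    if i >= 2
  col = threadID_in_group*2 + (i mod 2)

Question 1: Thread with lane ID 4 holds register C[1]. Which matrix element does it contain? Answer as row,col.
1,1

4: g=1,t=0
[1] (1+0,0*2+1) = (1,1)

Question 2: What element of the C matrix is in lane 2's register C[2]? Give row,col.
lane 2: gid=0 (2/4), tid=2 (2%4)
i=2: r=0+8=8, c=2*2+0=4

8,4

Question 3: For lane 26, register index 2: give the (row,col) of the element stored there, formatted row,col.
14,4

L=26→G=26>>2=6, T=26&3=2
[2]→row 6+8=14  col 2·2+0=4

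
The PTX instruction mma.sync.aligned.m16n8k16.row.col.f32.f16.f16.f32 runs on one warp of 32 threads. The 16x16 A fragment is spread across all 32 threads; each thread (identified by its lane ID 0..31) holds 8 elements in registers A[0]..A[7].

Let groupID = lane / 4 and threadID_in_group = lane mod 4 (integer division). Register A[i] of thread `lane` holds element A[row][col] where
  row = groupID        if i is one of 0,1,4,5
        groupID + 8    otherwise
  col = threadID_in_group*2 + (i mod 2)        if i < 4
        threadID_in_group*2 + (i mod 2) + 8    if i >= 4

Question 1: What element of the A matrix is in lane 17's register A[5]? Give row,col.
L=17->gid=17>>2=4, tid=17&3=1
[5]->row 4+0=4  col 1·2+1+8=11

4,11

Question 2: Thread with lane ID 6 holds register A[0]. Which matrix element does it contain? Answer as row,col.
1,4

6: g=1,t=2
[0] (1+0,2*2+0+0) = (1,4)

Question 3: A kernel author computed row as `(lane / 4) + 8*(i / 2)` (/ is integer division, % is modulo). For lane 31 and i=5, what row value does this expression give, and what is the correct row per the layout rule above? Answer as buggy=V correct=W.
buggy=23 correct=7

`(lane / 4) + 8*(i / 2)`[31,5]→23
lane 31→31/4=7, 31 mod 4=3
i=5  r:7+0→7  c:2·3+1+8→15
row: 23 vs 7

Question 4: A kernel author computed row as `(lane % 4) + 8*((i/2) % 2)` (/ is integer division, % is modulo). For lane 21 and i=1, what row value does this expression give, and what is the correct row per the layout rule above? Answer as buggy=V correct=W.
buggy=1 correct=5

`(lane % 4) + 8*((i/2) % 2)`[21,1]=>1
L=21=>grp=21>>2=5, tig=21&3=1
[1]=>row 5+0=5  col 1·2+1+0=3
row: 1 vs 5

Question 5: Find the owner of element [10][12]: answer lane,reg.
r=10→G=2,rhi=1  c=12→chi=1,T=2,p=0
L=2*4+2=10  i=1*4+1*2+0=6

10,6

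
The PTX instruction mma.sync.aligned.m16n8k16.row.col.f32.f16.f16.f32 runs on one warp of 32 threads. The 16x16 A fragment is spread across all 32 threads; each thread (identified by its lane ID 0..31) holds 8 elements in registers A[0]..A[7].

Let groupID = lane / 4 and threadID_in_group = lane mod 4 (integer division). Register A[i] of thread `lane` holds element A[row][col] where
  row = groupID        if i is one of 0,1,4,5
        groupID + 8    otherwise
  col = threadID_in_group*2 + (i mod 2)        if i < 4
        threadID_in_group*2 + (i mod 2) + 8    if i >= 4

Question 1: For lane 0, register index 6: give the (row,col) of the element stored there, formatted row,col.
lane 0->0/4=0, 0 mod 4=0
i=6  r:0+8->8  c:2·0+0+8->8

8,8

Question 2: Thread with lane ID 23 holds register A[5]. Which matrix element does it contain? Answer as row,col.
5,15

lane 23→23/4=5, 23 mod 4=3
i=5  r:5+0→5  c:2·3+1+8→15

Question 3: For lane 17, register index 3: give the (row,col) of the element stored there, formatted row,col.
lane 17: gid=4 (17/4), tid=1 (17%4)
i=3: r=4+8=12, c=1*2+1+0=3

12,3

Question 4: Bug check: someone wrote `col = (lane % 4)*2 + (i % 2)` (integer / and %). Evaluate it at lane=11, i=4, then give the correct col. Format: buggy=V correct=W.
buggy=6 correct=14

`(lane % 4)*2 + (i % 2)`[11,4]->6
11: gid=2,tid=3
[4] (2+0,3*2+0+8) = (2,14)
col: 6 vs 14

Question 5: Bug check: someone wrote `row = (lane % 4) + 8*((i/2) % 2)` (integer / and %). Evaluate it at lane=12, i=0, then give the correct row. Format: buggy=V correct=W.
buggy=0 correct=3

`(lane % 4) + 8*((i/2) % 2)`[12,0]->0
L=12->g=12>>2=3, t=12&3=0
[0]->row 3+0=3  col 0·2+0+0=0
row: 0 vs 3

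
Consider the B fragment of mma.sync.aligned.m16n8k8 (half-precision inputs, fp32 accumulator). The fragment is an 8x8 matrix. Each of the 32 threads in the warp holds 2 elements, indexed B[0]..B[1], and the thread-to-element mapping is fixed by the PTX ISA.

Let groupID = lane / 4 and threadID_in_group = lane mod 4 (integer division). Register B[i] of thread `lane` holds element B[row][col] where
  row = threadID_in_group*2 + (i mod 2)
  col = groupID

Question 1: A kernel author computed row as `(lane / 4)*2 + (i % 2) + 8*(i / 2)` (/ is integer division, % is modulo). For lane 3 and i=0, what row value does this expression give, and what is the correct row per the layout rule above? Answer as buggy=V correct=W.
buggy=0 correct=6

`(lane / 4)*2 + (i % 2) + 8*(i / 2)`[3,0]⇒0
lane 3: gr=0 (3/4), th=3 (3%4)
i=0: r=3*2+0=6, c=gr=0
row: 0 vs 6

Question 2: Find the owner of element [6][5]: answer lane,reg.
23,0

c=5⇒gr=5  r=6⇒th=3,odd=0
L=5*4+3=23  i=0=0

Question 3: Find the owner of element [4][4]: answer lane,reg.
18,0

c=4->g=4  r=4->t=2,b0=0
L=4*4+2=18  i=0=0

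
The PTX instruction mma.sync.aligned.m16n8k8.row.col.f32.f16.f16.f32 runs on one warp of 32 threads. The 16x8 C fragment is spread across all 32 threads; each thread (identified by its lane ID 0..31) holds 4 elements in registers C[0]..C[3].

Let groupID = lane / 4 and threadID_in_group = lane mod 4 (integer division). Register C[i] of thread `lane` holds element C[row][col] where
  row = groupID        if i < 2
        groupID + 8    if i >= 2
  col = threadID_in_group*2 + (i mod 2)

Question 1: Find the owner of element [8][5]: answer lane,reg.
r=8→G=0,rhi=1  c=5→T=2,p=1
L=0*4+2=2  i=1*2+1=3

2,3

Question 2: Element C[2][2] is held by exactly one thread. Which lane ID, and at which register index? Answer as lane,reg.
r: 2->gid=2,r8=0  c: 2->tid=1,i&1=0
L=2*4+1=9  i=0*2+0=0

9,0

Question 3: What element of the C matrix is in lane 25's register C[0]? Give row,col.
25: grp=6,tig=1
[0] (6+0,1*2+0) = (6,2)

6,2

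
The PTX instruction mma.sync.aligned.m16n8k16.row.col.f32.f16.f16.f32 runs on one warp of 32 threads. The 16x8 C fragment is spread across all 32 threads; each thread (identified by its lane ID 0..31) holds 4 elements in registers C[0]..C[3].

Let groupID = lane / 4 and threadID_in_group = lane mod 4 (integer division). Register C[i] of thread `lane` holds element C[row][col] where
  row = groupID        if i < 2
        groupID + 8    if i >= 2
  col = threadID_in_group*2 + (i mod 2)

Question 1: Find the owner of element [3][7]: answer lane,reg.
15,1

r=3->g=3,rb=0  c=7->t=3,b0=1
L=3*4+3=15  i=0*2+1=1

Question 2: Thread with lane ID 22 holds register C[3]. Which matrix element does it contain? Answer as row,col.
L=22->gid=22>>2=5, tid=22&3=2
[3]->row 5+8=13  col 2·2+1=5

13,5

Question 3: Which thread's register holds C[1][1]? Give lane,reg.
4,1

r:1=>grp=1,rB=0  c:1=>tig=0,lo=1
L=1*4+0=4  i=0*2+1=1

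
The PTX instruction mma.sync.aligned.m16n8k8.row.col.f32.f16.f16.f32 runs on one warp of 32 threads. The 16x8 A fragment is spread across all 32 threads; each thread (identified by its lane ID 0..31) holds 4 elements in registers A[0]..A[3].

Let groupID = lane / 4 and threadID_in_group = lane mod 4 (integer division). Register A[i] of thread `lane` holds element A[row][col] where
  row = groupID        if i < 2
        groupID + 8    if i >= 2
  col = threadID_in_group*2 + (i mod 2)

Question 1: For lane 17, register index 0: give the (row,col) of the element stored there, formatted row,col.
4,2

lane 17->17/4=4, 17 mod 4=1
i=0  r:4+0->4  c:2·1+0->2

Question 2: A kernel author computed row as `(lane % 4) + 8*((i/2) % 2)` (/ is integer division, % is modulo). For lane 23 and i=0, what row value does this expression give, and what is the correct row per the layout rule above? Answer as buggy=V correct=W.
buggy=3 correct=5

`(lane % 4) + 8*((i/2) % 2)`[23,0]->3
lane 23->23/4=5, 23 mod 4=3
i=0  r:5+0->5  c:2·3+0->6
row: 3 vs 5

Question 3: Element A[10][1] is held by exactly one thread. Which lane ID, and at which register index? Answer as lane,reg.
r=10->g=2,rb=1  c=1->t=0,b0=1
L=2*4+0=8  i=1*2+1=3

8,3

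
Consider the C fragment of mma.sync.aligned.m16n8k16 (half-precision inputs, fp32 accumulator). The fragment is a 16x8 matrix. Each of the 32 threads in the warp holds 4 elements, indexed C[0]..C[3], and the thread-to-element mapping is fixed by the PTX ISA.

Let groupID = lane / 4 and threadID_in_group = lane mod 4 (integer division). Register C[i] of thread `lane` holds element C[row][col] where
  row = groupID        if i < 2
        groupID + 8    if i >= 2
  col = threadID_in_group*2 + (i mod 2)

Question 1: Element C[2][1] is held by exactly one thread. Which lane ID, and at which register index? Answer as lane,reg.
8,1

r=2→G=2,rhi=0  c=1→T=0,p=1
L=2*4+0=8  i=0*2+1=1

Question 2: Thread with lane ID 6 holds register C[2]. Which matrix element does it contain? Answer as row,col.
9,4

6: gid=1,tid=2
[2] (1+8,2*2+0) = (9,4)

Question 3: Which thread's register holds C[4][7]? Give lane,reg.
r=4→G=4,rhi=0  c=7→T=3,p=1
L=4*4+3=19  i=0*2+1=1

19,1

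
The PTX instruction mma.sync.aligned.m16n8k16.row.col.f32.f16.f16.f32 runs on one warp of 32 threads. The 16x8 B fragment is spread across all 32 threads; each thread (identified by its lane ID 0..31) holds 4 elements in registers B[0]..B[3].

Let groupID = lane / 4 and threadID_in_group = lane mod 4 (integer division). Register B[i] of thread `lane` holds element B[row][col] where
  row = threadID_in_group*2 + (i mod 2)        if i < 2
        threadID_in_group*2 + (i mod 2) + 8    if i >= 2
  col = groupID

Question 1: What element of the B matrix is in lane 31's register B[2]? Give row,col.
L=31=>grp=31>>2=7, tig=31&3=3
[2]=>row 3·2+0+8=14  col grp=7

14,7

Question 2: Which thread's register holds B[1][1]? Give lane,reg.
4,1

c: 1->gid=1  r: 1->r8=0,tid=0,i&1=1
L=1*4+0=4  i=0*2+1=1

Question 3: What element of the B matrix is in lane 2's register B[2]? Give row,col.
lane 2->2/4=0, 2 mod 4=2
i=2  r:2·2+0+8->12  c:0

12,0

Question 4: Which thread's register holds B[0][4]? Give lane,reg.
c=4→G=4  r=0→rhi=0,T=0,p=0
L=4*4+0=16  i=0*2+0=0

16,0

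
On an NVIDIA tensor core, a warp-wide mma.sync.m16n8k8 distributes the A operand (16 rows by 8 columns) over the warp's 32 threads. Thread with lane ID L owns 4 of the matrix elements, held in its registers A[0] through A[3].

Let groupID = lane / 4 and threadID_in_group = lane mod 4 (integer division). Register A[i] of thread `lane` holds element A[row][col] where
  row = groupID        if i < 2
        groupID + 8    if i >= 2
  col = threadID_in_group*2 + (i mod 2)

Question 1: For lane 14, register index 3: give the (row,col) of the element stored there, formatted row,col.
14: G=3,T=2
[3] (3+8,2*2+1) = (11,5)

11,5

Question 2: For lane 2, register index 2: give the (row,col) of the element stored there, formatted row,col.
L=2->g=2>>2=0, t=2&3=2
[2]->row 0+8=8  col 2·2+0=4

8,4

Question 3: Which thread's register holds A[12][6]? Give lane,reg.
r=12->g=4,rb=1  c=6->t=3,b0=0
L=4*4+3=19  i=1*2+0=2

19,2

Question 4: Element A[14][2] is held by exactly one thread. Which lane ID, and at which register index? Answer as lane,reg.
25,2

r:14=>grp=6,rB=1  c:2=>tig=1,lo=0
L=6*4+1=25  i=1*2+0=2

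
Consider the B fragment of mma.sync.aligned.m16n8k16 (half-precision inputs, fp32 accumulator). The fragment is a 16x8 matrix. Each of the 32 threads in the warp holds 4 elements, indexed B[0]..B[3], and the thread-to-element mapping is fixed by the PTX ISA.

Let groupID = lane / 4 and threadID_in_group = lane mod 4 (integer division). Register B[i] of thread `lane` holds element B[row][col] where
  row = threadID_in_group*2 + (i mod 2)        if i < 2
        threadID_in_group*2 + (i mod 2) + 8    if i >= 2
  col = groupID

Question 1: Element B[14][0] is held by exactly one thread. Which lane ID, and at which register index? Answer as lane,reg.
3,2

c:0=>grp=0  r:14=>rB=1,tig=3,lo=0
L=0*4+3=3  i=1*2+0=2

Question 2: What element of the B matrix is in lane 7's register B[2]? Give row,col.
14,1

lane 7: gid=1 (7/4), tid=3 (7%4)
i=2: r=3*2+0+8=14, c=gid=1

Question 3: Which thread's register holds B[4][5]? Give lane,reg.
22,0

c=5->g=5  r=4->rb=0,t=2,b0=0
L=5*4+2=22  i=0*2+0=0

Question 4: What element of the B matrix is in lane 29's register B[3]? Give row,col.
lane 29→29/4=7, 29 mod 4=1
i=3  r:2·1+1+8→11  c:7

11,7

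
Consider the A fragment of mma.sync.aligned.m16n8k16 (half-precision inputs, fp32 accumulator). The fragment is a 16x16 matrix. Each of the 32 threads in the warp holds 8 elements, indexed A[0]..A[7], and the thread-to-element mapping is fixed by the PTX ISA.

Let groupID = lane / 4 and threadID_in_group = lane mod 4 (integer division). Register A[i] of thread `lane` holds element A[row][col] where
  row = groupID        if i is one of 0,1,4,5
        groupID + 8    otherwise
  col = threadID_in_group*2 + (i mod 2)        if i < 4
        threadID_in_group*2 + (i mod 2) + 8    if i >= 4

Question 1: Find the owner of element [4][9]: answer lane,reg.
r=4⇒gr=4,Rb=0  c=9⇒Cb=1,th=0,odd=1
L=4*4+0=16  i=1*4+0*2+1=5

16,5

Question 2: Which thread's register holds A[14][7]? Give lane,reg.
27,3

r=14⇒gr=6,Rb=1  c=7⇒Cb=0,th=3,odd=1
L=6*4+3=27  i=0*4+1*2+1=3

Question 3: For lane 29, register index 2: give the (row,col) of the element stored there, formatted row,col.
lane 29->29/4=7, 29 mod 4=1
i=2  r:7+8->15  c:2·1+0+0->2

15,2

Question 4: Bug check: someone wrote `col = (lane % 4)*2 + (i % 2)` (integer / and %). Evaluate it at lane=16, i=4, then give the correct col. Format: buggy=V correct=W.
`(lane % 4)*2 + (i % 2)`[16,4]=>0
lane 16=>16/4=4, 16 mod 4=0
i=4  r:4+0=>4  c:2·0+0+8=>8
col: 0 vs 8

buggy=0 correct=8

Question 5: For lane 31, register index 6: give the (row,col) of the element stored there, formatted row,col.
L=31->gid=31>>2=7, tid=31&3=3
[6]->row 7+8=15  col 3·2+0+8=14

15,14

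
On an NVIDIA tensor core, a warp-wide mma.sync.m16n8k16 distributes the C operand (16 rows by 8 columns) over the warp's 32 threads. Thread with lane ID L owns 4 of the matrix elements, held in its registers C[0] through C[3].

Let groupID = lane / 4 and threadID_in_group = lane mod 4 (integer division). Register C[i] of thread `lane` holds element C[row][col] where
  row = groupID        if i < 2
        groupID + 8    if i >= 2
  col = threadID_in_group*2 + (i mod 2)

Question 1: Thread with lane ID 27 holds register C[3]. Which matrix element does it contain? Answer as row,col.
14,7

27: gid=6,tid=3
[3] (6+8,3*2+1) = (14,7)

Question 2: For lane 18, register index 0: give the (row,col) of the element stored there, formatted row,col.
18: grp=4,tig=2
[0] (4+0,2*2+0) = (4,4)

4,4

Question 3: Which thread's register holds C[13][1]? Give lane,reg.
r: 13->gid=5,r8=1  c: 1->tid=0,i&1=1
L=5*4+0=20  i=1*2+1=3

20,3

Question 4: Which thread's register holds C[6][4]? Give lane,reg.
r=6⇒gr=6,Rb=0  c=4⇒th=2,odd=0
L=6*4+2=26  i=0*2+0=0

26,0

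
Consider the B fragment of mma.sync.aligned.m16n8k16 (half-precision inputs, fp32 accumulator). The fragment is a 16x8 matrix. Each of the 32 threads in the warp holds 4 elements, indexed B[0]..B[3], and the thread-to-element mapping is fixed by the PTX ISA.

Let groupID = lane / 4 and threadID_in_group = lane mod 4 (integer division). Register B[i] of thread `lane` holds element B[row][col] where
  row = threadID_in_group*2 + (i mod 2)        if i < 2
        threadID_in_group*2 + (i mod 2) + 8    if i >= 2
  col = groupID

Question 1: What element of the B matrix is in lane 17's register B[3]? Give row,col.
17: G=4,T=1
[3] (1*2+1+8,4) = (11,4)

11,4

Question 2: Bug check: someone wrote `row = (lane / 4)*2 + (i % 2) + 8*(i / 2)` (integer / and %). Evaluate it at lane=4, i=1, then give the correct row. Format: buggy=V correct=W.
`(lane / 4)*2 + (i % 2) + 8*(i / 2)`[4,1]->3
L=4->gid=4>>2=1, tid=4&3=0
[1]->row 0·2+1+0=1  col gid=1
row: 3 vs 1

buggy=3 correct=1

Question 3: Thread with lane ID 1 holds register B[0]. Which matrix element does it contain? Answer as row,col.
2,0

lane 1=>1/4=0, 1 mod 4=1
i=0  r:2·1+0+0=>2  c:0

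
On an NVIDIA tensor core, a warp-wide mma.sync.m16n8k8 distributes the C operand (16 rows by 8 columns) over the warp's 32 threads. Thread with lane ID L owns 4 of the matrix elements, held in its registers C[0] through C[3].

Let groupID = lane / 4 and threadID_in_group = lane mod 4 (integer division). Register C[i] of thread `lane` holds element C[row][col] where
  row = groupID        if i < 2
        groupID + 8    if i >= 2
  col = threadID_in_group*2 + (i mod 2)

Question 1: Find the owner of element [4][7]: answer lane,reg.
r=4->g=4,rb=0  c=7->t=3,b0=1
L=4*4+3=19  i=0*2+1=1

19,1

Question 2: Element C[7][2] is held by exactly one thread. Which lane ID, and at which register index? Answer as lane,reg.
29,0

r: 7->gid=7,r8=0  c: 2->tid=1,i&1=0
L=7*4+1=29  i=0*2+0=0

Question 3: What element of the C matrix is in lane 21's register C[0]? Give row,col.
lane 21: grp=5 (21/4), tig=1 (21%4)
i=0: r=5+0=5, c=1*2+0=2

5,2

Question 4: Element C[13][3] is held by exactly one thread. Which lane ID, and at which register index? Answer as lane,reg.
21,3

r: 13->gid=5,r8=1  c: 3->tid=1,i&1=1
L=5*4+1=21  i=1*2+1=3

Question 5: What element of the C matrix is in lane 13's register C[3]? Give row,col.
11,3

lane 13->13/4=3, 13 mod 4=1
i=3  r:3+8->11  c:2·1+1->3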